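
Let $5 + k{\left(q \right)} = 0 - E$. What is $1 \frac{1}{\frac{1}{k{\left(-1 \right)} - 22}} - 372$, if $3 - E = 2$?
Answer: $-400$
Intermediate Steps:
$E = 1$ ($E = 3 - 2 = 1$)
$k{\left(q \right)} = -6$ ($k{\left(q \right)} = -5 + \left(0 - 1\right) = -5 - 1 = -6$)
$1 \frac{1}{\frac{1}{k{\left(-1 \right)} - 22}} - 372 = 1 \frac{1}{\frac{1}{-6 - 22}} - 372 = 1 \frac{1}{\frac{1}{-28}} - 372 = 1 \frac{1}{- \frac{1}{28}} - 372 = 1 \left(-28\right) - 372 = -28 - 372 = -400$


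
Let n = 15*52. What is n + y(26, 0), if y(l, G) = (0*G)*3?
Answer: 780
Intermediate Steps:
y(l, G) = 0 (y(l, G) = 0*3 = 0)
n = 780
n + y(26, 0) = 780 + 0 = 780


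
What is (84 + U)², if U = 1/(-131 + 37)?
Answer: 62331025/8836 ≈ 7054.2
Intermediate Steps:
U = -1/94 (U = 1/(-94) = -1/94 ≈ -0.010638)
(84 + U)² = (84 - 1/94)² = (7895/94)² = 62331025/8836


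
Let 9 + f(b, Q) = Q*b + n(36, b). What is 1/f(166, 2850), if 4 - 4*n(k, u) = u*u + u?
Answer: 2/932323 ≈ 2.1452e-6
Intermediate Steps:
n(k, u) = 1 - u/4 - u²/4 (n(k, u) = 1 - (u*u + u)/4 = 1 - (u² + u)/4 = 1 - (u + u²)/4 = 1 + (-u/4 - u²/4) = 1 - u/4 - u²/4)
f(b, Q) = -8 - b/4 - b²/4 + Q*b (f(b, Q) = -9 + (Q*b + (1 - b/4 - b²/4)) = -9 + (1 - b/4 - b²/4 + Q*b) = -8 - b/4 - b²/4 + Q*b)
1/f(166, 2850) = 1/(-8 - ¼*166 - ¼*166² + 2850*166) = 1/(-8 - 83/2 - ¼*27556 + 473100) = 1/(-8 - 83/2 - 6889 + 473100) = 1/(932323/2) = 2/932323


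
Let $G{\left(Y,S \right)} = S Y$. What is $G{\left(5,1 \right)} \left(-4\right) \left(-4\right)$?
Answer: $80$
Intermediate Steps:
$G{\left(5,1 \right)} \left(-4\right) \left(-4\right) = 1 \cdot 5 \left(-4\right) \left(-4\right) = 5 \left(-4\right) \left(-4\right) = \left(-20\right) \left(-4\right) = 80$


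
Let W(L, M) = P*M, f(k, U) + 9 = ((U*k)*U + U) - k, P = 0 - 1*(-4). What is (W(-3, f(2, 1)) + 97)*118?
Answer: 7670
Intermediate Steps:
P = 4 (P = 0 + 4 = 4)
f(k, U) = -9 + U - k + k*U² (f(k, U) = -9 + (((U*k)*U + U) - k) = -9 + ((k*U² + U) - k) = -9 + ((U + k*U²) - k) = -9 + (U - k + k*U²) = -9 + U - k + k*U²)
W(L, M) = 4*M
(W(-3, f(2, 1)) + 97)*118 = (4*(-9 + 1 - 1*2 + 2*1²) + 97)*118 = (4*(-9 + 1 - 2 + 2*1) + 97)*118 = (4*(-9 + 1 - 2 + 2) + 97)*118 = (4*(-8) + 97)*118 = (-32 + 97)*118 = 65*118 = 7670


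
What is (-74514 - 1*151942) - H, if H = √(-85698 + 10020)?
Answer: -226456 - I*√75678 ≈ -2.2646e+5 - 275.1*I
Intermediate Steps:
H = I*√75678 (H = √(-75678) = I*√75678 ≈ 275.1*I)
(-74514 - 1*151942) - H = (-74514 - 1*151942) - I*√75678 = (-74514 - 151942) - I*√75678 = -226456 - I*√75678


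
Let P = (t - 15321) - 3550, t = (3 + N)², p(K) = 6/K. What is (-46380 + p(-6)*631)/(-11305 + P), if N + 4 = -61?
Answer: 47011/26332 ≈ 1.7853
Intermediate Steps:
N = -65 (N = -4 - 61 = -65)
t = 3844 (t = (3 - 65)² = (-62)² = 3844)
P = -15027 (P = (3844 - 15321) - 3550 = -11477 - 3550 = -15027)
(-46380 + p(-6)*631)/(-11305 + P) = (-46380 + (6/(-6))*631)/(-11305 - 15027) = (-46380 + (6*(-⅙))*631)/(-26332) = (-46380 - 1*631)*(-1/26332) = (-46380 - 631)*(-1/26332) = -47011*(-1/26332) = 47011/26332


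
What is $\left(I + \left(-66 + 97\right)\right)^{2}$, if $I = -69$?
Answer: $1444$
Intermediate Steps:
$\left(I + \left(-66 + 97\right)\right)^{2} = \left(-69 + \left(-66 + 97\right)\right)^{2} = \left(-69 + 31\right)^{2} = \left(-38\right)^{2} = 1444$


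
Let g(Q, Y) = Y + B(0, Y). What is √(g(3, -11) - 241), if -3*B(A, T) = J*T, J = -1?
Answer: I*√2301/3 ≈ 15.99*I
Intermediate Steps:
B(A, T) = T/3 (B(A, T) = -(-1)*T/3 = T/3)
g(Q, Y) = 4*Y/3 (g(Q, Y) = Y + Y/3 = 4*Y/3)
√(g(3, -11) - 241) = √((4/3)*(-11) - 241) = √(-44/3 - 241) = √(-767/3) = I*√2301/3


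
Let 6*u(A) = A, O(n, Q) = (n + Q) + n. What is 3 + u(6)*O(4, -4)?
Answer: 7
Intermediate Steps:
O(n, Q) = Q + 2*n (O(n, Q) = (Q + n) + n = Q + 2*n)
u(A) = A/6
3 + u(6)*O(4, -4) = 3 + ((⅙)*6)*(-4 + 2*4) = 3 + 1*(-4 + 8) = 3 + 1*4 = 3 + 4 = 7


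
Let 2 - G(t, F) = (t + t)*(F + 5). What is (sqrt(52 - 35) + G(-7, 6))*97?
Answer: 15132 + 97*sqrt(17) ≈ 15532.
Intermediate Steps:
G(t, F) = 2 - 2*t*(5 + F) (G(t, F) = 2 - (t + t)*(F + 5) = 2 - 2*t*(5 + F))
(sqrt(52 - 35) + G(-7, 6))*97 = (sqrt(52 - 35) + (2 - 10*(-7) - 2*6*(-7)))*97 = (sqrt(17) + (2 + 70 + 84))*97 = (sqrt(17) + 156)*97 = (156 + sqrt(17))*97 = 15132 + 97*sqrt(17)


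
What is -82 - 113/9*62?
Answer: -7744/9 ≈ -860.44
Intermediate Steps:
-82 - 113/9*62 = -82 - 7006/9 = -7744/9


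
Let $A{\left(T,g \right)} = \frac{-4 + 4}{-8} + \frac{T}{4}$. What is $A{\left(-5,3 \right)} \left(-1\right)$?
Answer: $\frac{5}{4} \approx 1.25$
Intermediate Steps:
$A{\left(T,g \right)} = \frac{T}{4}$ ($A{\left(T,g \right)} = 0 \left(- \frac{1}{8}\right) + T \frac{1}{4} = 0 + \frac{T}{4} = \frac{T}{4}$)
$A{\left(-5,3 \right)} \left(-1\right) = \frac{1}{4} \left(-5\right) \left(-1\right) = \left(- \frac{5}{4}\right) \left(-1\right) = \frac{5}{4}$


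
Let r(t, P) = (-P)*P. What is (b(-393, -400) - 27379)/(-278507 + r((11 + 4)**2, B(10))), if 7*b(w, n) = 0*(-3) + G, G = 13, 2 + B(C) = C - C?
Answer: 63880/649859 ≈ 0.098298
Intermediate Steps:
B(C) = -2 (B(C) = -2 + (C - C) = -2 + 0 = -2)
r(t, P) = -P**2
b(w, n) = 13/7 (b(w, n) = (0*(-3) + 13)/7 = (0 + 13)/7 = (1/7)*13 = 13/7)
(b(-393, -400) - 27379)/(-278507 + r((11 + 4)**2, B(10))) = (13/7 - 27379)/(-278507 - 1*(-2)**2) = -191640/(7*(-278507 - 1*4)) = -191640/(7*(-278507 - 4)) = -191640/7/(-278511) = -191640/7*(-1/278511) = 63880/649859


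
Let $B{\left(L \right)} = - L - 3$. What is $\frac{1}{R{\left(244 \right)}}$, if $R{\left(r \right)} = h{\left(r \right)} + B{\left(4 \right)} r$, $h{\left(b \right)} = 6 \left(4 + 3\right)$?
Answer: $- \frac{1}{1666} \approx -0.00060024$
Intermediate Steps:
$h{\left(b \right)} = 42$ ($h{\left(b \right)} = 6 \cdot 7 = 42$)
$B{\left(L \right)} = -3 - L$
$R{\left(r \right)} = 42 - 7 r$ ($R{\left(r \right)} = 42 + \left(-3 - 4\right) r = 42 - 7 r$)
$\frac{1}{R{\left(244 \right)}} = \frac{1}{42 - 1708} = \frac{1}{-1666} = - \frac{1}{1666}$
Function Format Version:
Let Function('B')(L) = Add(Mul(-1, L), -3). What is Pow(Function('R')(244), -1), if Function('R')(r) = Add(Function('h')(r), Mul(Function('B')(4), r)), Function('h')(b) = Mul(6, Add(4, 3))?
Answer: Rational(-1, 1666) ≈ -0.00060024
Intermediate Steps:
Function('h')(b) = 42 (Function('h')(b) = Mul(6, 7) = 42)
Function('B')(L) = Add(-3, Mul(-1, L))
Function('R')(r) = Add(42, Mul(-7, r)) (Function('R')(r) = Add(42, Mul(Add(-3, Mul(-1, 4)), r)) = Add(42, Mul(Add(-3, -4), r)) = Add(42, Mul(-7, r)))
Pow(Function('R')(244), -1) = Pow(Add(42, Mul(-7, 244)), -1) = Pow(Add(42, -1708), -1) = Pow(-1666, -1) = Rational(-1, 1666)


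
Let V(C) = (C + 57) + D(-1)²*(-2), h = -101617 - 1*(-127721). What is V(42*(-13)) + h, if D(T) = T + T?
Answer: 25607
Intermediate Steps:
D(T) = 2*T
h = 26104 (h = -101617 + 127721 = 26104)
V(C) = 49 + C (V(C) = (C + 57) + (2*(-1))²*(-2) = (57 + C) + (-2)²*(-2) = (57 + C) + 4*(-2) = (57 + C) - 8 = 49 + C)
V(42*(-13)) + h = (49 + 42*(-13)) + 26104 = (49 - 546) + 26104 = -497 + 26104 = 25607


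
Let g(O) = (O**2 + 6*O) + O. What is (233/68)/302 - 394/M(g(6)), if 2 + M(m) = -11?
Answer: 8094213/266968 ≈ 30.319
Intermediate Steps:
g(O) = O**2 + 7*O
M(m) = -13 (M(m) = -2 - 11 = -13)
(233/68)/302 - 394/M(g(6)) = (233/68)/302 - 394/(-13) = (233*(1/68))*(1/302) - 394*(-1/13) = (233/68)*(1/302) + 394/13 = 233/20536 + 394/13 = 8094213/266968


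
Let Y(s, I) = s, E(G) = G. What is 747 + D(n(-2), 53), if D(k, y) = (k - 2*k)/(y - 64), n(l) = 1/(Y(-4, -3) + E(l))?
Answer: 49301/66 ≈ 746.98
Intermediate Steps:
n(l) = 1/(-4 + l)
D(k, y) = -k/(-64 + y) (D(k, y) = (-k)/(-64 + y) = -k/(-64 + y))
747 + D(n(-2), 53) = 747 - 1/((-4 - 2)*(-64 + 53)) = 747 - 1/(-6*(-11)) = 747 - 1*(-1/6)*(-1/11) = 747 - 1/66 = 49301/66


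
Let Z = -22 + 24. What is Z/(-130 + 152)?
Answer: 1/11 ≈ 0.090909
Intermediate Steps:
Z = 2
Z/(-130 + 152) = 2/(-130 + 152) = 2/22 = 2*(1/22) = 1/11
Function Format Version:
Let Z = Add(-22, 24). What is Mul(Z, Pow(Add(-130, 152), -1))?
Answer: Rational(1, 11) ≈ 0.090909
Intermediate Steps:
Z = 2
Mul(Z, Pow(Add(-130, 152), -1)) = Mul(2, Pow(Add(-130, 152), -1)) = Mul(2, Pow(22, -1)) = Mul(2, Rational(1, 22)) = Rational(1, 11)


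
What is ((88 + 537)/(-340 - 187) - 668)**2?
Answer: 124369780921/277729 ≈ 4.4781e+5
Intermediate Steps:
((88 + 537)/(-340 - 187) - 668)**2 = (625/(-527) - 668)**2 = (625*(-1/527) - 668)**2 = (-625/527 - 668)**2 = (-352661/527)**2 = 124369780921/277729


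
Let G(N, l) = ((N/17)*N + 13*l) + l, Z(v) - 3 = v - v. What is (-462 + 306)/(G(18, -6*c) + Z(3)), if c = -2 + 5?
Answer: 884/1303 ≈ 0.67843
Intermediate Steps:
Z(v) = 3 (Z(v) = 3 + (v - v) = 3 + 0 = 3)
c = 3
G(N, l) = 14*l + N²/17 (G(N, l) = ((N*(1/17))*N + 13*l) + l = ((N/17)*N + 13*l) + l = (N²/17 + 13*l) + l = (13*l + N²/17) + l = 14*l + N²/17)
(-462 + 306)/(G(18, -6*c) + Z(3)) = (-462 + 306)/((14*(-6*3) + (1/17)*18²) + 3) = -156/((14*(-18) + (1/17)*324) + 3) = -156/((-252 + 324/17) + 3) = -156/(-3960/17 + 3) = -156/(-3909/17) = -156*(-17/3909) = 884/1303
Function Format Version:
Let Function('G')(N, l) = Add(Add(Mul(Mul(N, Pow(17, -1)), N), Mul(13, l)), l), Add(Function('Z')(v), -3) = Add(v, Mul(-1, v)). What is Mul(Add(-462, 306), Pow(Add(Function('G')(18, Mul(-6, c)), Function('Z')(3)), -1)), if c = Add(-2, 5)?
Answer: Rational(884, 1303) ≈ 0.67843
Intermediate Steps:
Function('Z')(v) = 3 (Function('Z')(v) = Add(3, Add(v, Mul(-1, v))) = Add(3, 0) = 3)
c = 3
Function('G')(N, l) = Add(Mul(14, l), Mul(Rational(1, 17), Pow(N, 2))) (Function('G')(N, l) = Add(Add(Mul(Mul(N, Rational(1, 17)), N), Mul(13, l)), l) = Add(Add(Mul(Mul(Rational(1, 17), N), N), Mul(13, l)), l) = Add(Add(Mul(Rational(1, 17), Pow(N, 2)), Mul(13, l)), l) = Add(Add(Mul(13, l), Mul(Rational(1, 17), Pow(N, 2))), l) = Add(Mul(14, l), Mul(Rational(1, 17), Pow(N, 2))))
Mul(Add(-462, 306), Pow(Add(Function('G')(18, Mul(-6, c)), Function('Z')(3)), -1)) = Mul(Add(-462, 306), Pow(Add(Add(Mul(14, Mul(-6, 3)), Mul(Rational(1, 17), Pow(18, 2))), 3), -1)) = Mul(-156, Pow(Add(Add(Mul(14, -18), Mul(Rational(1, 17), 324)), 3), -1)) = Mul(-156, Pow(Add(Add(-252, Rational(324, 17)), 3), -1)) = Mul(-156, Pow(Add(Rational(-3960, 17), 3), -1)) = Mul(-156, Pow(Rational(-3909, 17), -1)) = Mul(-156, Rational(-17, 3909)) = Rational(884, 1303)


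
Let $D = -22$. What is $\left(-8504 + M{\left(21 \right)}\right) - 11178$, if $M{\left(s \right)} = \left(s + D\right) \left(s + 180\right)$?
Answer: $-19883$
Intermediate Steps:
$M{\left(s \right)} = \left(-22 + s\right) \left(180 + s\right)$ ($M{\left(s \right)} = \left(s - 22\right) \left(s + 180\right) = \left(-22 + s\right) \left(180 + s\right)$)
$\left(-8504 + M{\left(21 \right)}\right) - 11178 = \left(-8504 + \left(-3960 + 21^{2} + 158 \cdot 21\right)\right) - 11178 = \left(-8504 + \left(-3960 + 441 + 3318\right)\right) - 11178 = \left(-8504 - 201\right) - 11178 = -8705 - 11178 = -19883$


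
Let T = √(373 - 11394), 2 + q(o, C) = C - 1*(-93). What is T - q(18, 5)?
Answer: -96 + I*√11021 ≈ -96.0 + 104.98*I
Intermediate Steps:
q(o, C) = 91 + C (q(o, C) = -2 + (C - 1*(-93)) = -2 + (C + 93) = -2 + (93 + C) = 91 + C)
T = I*√11021 (T = √(-11021) = I*√11021 ≈ 104.98*I)
T - q(18, 5) = I*√11021 - (91 + 5) = I*√11021 - 1*96 = I*√11021 - 96 = -96 + I*√11021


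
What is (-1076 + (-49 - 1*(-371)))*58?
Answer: -43732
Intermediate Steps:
(-1076 + (-49 - 1*(-371)))*58 = (-1076 + (-49 + 371))*58 = (-1076 + 322)*58 = -754*58 = -43732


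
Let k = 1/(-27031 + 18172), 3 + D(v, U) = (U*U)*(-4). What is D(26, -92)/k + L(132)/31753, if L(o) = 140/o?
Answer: 314309517799004/1047849 ≈ 2.9996e+8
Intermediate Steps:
D(v, U) = -3 - 4*U**2 (D(v, U) = -3 + (U*U)*(-4) = -3 + U**2*(-4) = -3 - 4*U**2)
k = -1/8859 (k = 1/(-8859) = -1/8859 ≈ -0.00011288)
D(26, -92)/k + L(132)/31753 = (-3 - 4*(-92)**2)/(-1/8859) + (140/132)/31753 = (-3 - 4*8464)*(-8859) + (140*(1/132))*(1/31753) = (-3 - 33856)*(-8859) + (35/33)*(1/31753) = -33859*(-8859) + 35/1047849 = 299956881 + 35/1047849 = 314309517799004/1047849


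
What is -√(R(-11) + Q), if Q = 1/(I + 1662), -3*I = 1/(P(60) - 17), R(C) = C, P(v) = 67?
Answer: -I*√683612510561/249299 ≈ -3.3165*I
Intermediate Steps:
I = -1/150 (I = -1/(3*(67 - 17)) = -⅓/50 = -⅓*1/50 = -1/150 ≈ -0.0066667)
Q = 150/249299 (Q = 1/(-1/150 + 1662) = 1/(249299/150) = 150/249299 ≈ 0.00060169)
-√(R(-11) + Q) = -√(-11 + 150/249299) = -√(-2742139/249299) = -I*√683612510561/249299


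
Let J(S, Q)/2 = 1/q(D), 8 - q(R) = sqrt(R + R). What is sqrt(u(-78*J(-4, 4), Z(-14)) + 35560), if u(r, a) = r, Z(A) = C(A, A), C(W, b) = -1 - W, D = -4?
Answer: sqrt(2)*sqrt((71081 - 17780*I*sqrt(2))/(4 - I*sqrt(2))) ≈ 188.53 - 0.016253*I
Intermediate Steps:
q(R) = 8 - sqrt(2)*sqrt(R) (q(R) = 8 - sqrt(R + R) = 8 - sqrt(2*R) = 8 - sqrt(2)*sqrt(R))
J(S, Q) = 2/(8 - 2*I*sqrt(2)) (J(S, Q) = 2/(8 - sqrt(2)*sqrt(-4)) = 2/(8 - sqrt(2)*2*I) = 2/(8 - 2*I*sqrt(2)))
Z(A) = -1 - A
sqrt(u(-78*J(-4, 4), Z(-14)) + 35560) = sqrt(-78*(2/9 + I*sqrt(2)/18) + 35560) = sqrt((-52/3 - 13*I*sqrt(2)/3) + 35560) = sqrt(106628/3 - 13*I*sqrt(2)/3)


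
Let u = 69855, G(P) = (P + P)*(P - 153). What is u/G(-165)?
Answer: 4657/6996 ≈ 0.66567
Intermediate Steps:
G(P) = 2*P*(-153 + P) (G(P) = (2*P)*(-153 + P) = 2*P*(-153 + P))
u/G(-165) = 69855/((2*(-165)*(-153 - 165))) = 69855/((2*(-165)*(-318))) = 69855/104940 = 69855*(1/104940) = 4657/6996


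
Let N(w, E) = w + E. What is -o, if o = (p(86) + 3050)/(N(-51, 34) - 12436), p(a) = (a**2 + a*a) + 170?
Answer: 6004/4151 ≈ 1.4464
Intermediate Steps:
N(w, E) = E + w
p(a) = 170 + 2*a**2 (p(a) = (a**2 + a**2) + 170 = 2*a**2 + 170 = 170 + 2*a**2)
o = -6004/4151 (o = ((170 + 2*86**2) + 3050)/((34 - 51) - 12436) = ((170 + 2*7396) + 3050)/(-17 - 12436) = ((170 + 14792) + 3050)/(-12453) = (14962 + 3050)*(-1/12453) = 18012*(-1/12453) = -6004/4151 ≈ -1.4464)
-o = -1*(-6004/4151) = 6004/4151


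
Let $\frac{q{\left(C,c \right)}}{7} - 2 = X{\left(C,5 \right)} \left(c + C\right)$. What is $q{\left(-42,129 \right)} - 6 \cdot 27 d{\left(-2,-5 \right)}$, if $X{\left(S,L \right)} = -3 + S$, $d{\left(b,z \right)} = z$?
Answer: $-26581$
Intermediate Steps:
$q{\left(C,c \right)} = 14 + 7 \left(-3 + C\right) \left(C + c\right)$ ($q{\left(C,c \right)} = 14 + 7 \left(-3 + C\right) \left(c + C\right) = 14 + 7 \left(-3 + C\right) \left(C + c\right)$)
$q{\left(-42,129 \right)} - 6 \cdot 27 d{\left(-2,-5 \right)} = \left(14 + 7 \left(-42\right) \left(-3 - 42\right) + 7 \cdot 129 \left(-3 - 42\right)\right) - 6 \cdot 27 \left(-5\right) = \left(14 + 7 \left(-42\right) \left(-45\right) + 7 \cdot 129 \left(-45\right)\right) - 162 \left(-5\right) = \left(14 + 13230 - 40635\right) - -810 = -27391 + 810 = -26581$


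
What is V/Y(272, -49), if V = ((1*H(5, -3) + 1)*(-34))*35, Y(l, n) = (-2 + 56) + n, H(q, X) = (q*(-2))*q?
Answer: 11662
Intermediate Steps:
H(q, X) = -2*q**2 (H(q, X) = (-2*q)*q = -2*q**2)
Y(l, n) = 54 + n
V = 58310 (V = ((1*(-2*5**2) + 1)*(-34))*35 = ((1*(-2*25) + 1)*(-34))*35 = ((1*(-50) + 1)*(-34))*35 = ((-50 + 1)*(-34))*35 = -49*(-34)*35 = 1666*35 = 58310)
V/Y(272, -49) = 58310/(54 - 49) = 58310/5 = 58310*(1/5) = 11662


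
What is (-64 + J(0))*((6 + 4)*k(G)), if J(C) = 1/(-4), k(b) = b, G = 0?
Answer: 0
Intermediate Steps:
J(C) = -¼
(-64 + J(0))*((6 + 4)*k(G)) = (-64 - ¼)*((6 + 4)*0) = -1285*0/2 = -257/4*0 = 0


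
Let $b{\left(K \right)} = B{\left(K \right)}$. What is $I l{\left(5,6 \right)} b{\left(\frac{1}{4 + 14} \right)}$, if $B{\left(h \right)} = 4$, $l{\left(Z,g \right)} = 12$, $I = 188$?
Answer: $9024$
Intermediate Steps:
$b{\left(K \right)} = 4$
$I l{\left(5,6 \right)} b{\left(\frac{1}{4 + 14} \right)} = 188 \cdot 12 \cdot 4 = 2256 \cdot 4 = 9024$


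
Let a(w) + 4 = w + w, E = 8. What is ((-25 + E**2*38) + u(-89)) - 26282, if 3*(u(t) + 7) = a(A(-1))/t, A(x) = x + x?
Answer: -6376486/267 ≈ -23882.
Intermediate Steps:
A(x) = 2*x
a(w) = -4 + 2*w (a(w) = -4 + (w + w) = -4 + 2*w)
u(t) = -7 - 8/(3*t) (u(t) = -7 + ((-4 + 2*(2*(-1)))/t)/3 = -7 + ((-4 + 2*(-2))/t)/3 = -7 + ((-4 - 4)/t)/3 = -7 + (-8/t)/3 = -7 - 8/(3*t))
((-25 + E**2*38) + u(-89)) - 26282 = ((-25 + 8**2*38) + (-7 - 8/3/(-89))) - 26282 = ((-25 + 64*38) + (-7 - 8/3*(-1/89))) - 26282 = ((-25 + 2432) + (-7 + 8/267)) - 26282 = (2407 - 1861/267) - 26282 = 640808/267 - 26282 = -6376486/267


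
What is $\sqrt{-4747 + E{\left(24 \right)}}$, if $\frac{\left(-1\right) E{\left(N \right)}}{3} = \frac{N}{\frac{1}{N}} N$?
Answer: $i \sqrt{46219} \approx 214.99 i$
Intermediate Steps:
$E{\left(N \right)} = - 3 N^{3}$ ($E{\left(N \right)} = - 3 \frac{N}{\frac{1}{N}} N = - 3 N N N = - 3 N^{2} N = - 3 N^{3}$)
$\sqrt{-4747 + E{\left(24 \right)}} = \sqrt{-4747 - 3 \cdot 24^{3}} = \sqrt{-4747 - 41472} = \sqrt{-46219} = i \sqrt{46219}$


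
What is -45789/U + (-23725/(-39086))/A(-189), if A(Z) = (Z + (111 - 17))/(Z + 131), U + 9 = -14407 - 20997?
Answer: 21875239978/13149448921 ≈ 1.6636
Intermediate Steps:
U = -35413 (U = -9 + (-14407 - 20997) = -9 - 35404 = -35413)
A(Z) = (94 + Z)/(131 + Z) (A(Z) = (Z + 94)/(131 + Z) = (94 + Z)/(131 + Z))
-45789/U + (-23725/(-39086))/A(-189) = -45789/(-35413) + (-23725/(-39086))/(((94 - 189)/(131 - 189))) = -45789*(-1/35413) + (-23725*(-1/39086))/((-95/(-58))) = 45789/35413 + 23725/(39086*((-1/58*(-95)))) = 45789/35413 + 23725/(39086*(95/58)) = 45789/35413 + (23725/39086)*(58/95) = 45789/35413 + 137605/371317 = 21875239978/13149448921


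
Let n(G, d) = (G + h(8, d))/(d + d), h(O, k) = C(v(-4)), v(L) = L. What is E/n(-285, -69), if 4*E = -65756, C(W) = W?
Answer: -133446/17 ≈ -7849.8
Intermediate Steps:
h(O, k) = -4
E = -16439 (E = (¼)*(-65756) = -16439)
n(G, d) = (-4 + G)/(2*d) (n(G, d) = (G - 4)/(d + d) = (-4 + G)/((2*d)) = (-4 + G)*(1/(2*d)) = (-4 + G)/(2*d))
E/n(-285, -69) = -16439*(-138/(-4 - 285)) = -16439/((½)*(-1/69)*(-289)) = -16439/289/138 = -16439*138/289 = -133446/17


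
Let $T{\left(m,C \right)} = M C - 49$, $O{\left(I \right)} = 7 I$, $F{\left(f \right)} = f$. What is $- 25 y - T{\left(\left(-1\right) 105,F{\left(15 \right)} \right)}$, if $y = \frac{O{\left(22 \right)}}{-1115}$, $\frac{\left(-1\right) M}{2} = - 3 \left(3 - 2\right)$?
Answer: $- \frac{8373}{223} \approx -37.547$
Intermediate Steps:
$M = 6$ ($M = - 2 \left(- 3 \left(3 - 2\right)\right) = - 2 \left(\left(-3\right) 1\right) = \left(-2\right) \left(-3\right) = 6$)
$y = - \frac{154}{1115}$ ($y = \frac{7 \cdot 22}{-1115} = 154 \left(- \frac{1}{1115}\right) = - \frac{154}{1115} \approx -0.13812$)
$T{\left(m,C \right)} = -49 + 6 C$ ($T{\left(m,C \right)} = 6 C - 49 = -49 + 6 C$)
$- 25 y - T{\left(\left(-1\right) 105,F{\left(15 \right)} \right)} = \left(-25\right) \left(- \frac{154}{1115}\right) - \left(-49 + 6 \cdot 15\right) = \frac{770}{223} - \left(-49 + 90\right) = \frac{770}{223} - 41 = - \frac{8373}{223}$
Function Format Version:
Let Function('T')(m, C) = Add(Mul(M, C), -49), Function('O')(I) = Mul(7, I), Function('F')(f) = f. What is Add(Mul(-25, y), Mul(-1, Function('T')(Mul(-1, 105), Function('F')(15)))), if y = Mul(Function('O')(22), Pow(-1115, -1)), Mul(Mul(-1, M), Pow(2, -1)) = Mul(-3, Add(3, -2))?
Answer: Rational(-8373, 223) ≈ -37.547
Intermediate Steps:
M = 6 (M = Mul(-2, Mul(-3, Add(3, -2))) = Mul(-2, Mul(-3, 1)) = Mul(-2, -3) = 6)
y = Rational(-154, 1115) (y = Mul(Mul(7, 22), Pow(-1115, -1)) = Mul(154, Rational(-1, 1115)) = Rational(-154, 1115) ≈ -0.13812)
Function('T')(m, C) = Add(-49, Mul(6, C)) (Function('T')(m, C) = Add(Mul(6, C), -49) = Add(-49, Mul(6, C)))
Add(Mul(-25, y), Mul(-1, Function('T')(Mul(-1, 105), Function('F')(15)))) = Add(Mul(-25, Rational(-154, 1115)), Mul(-1, Add(-49, Mul(6, 15)))) = Add(Rational(770, 223), Mul(-1, Add(-49, 90))) = Add(Rational(770, 223), Mul(-1, 41)) = Add(Rational(770, 223), -41) = Rational(-8373, 223)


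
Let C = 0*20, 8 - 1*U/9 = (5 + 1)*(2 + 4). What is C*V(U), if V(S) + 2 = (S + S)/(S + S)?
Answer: 0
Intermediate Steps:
U = -252 (U = 72 - 9*(5 + 1)*(2 + 4) = 72 - 54*6 = 72 - 9*36 = 72 - 324 = -252)
C = 0
V(S) = -1 (V(S) = -2 + (S + S)/(S + S) = -2 + (2*S)/((2*S)) = -2 + (2*S)*(1/(2*S)) = -2 + 1 = -1)
C*V(U) = 0*(-1) = 0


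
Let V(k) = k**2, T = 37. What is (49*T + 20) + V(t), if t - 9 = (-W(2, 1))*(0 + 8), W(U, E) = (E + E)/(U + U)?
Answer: 1858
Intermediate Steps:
W(U, E) = E/U (W(U, E) = (2*E)/((2*U)) = (2*E)*(1/(2*U)) = E/U)
t = 5 (t = 9 + (-1/2)*(0 + 8) = 9 - 1/2*8 = 9 - 4 = 5)
(49*T + 20) + V(t) = (49*37 + 20) + 5**2 = (1813 + 20) + 25 = 1833 + 25 = 1858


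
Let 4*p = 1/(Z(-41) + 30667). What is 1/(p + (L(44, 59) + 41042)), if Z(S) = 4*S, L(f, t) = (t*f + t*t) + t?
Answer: 122012/5756282137 ≈ 2.1196e-5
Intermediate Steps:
L(f, t) = t + t**2 + f*t (L(f, t) = (f*t + t**2) + t = (t**2 + f*t) + t = t + t**2 + f*t)
p = 1/122012 (p = 1/(4*(4*(-41) + 30667)) = 1/(4*(-164 + 30667)) = (1/4)/30503 = (1/4)*(1/30503) = 1/122012 ≈ 8.1959e-6)
1/(p + (L(44, 59) + 41042)) = 1/(1/122012 + (59*(1 + 44 + 59) + 41042)) = 1/(1/122012 + (59*104 + 41042)) = 1/(1/122012 + (6136 + 41042)) = 1/(1/122012 + 47178) = 1/(5756282137/122012) = 122012/5756282137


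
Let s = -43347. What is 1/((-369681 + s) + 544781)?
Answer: 1/131753 ≈ 7.5900e-6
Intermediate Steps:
1/((-369681 + s) + 544781) = 1/((-369681 - 43347) + 544781) = 1/(-413028 + 544781) = 1/131753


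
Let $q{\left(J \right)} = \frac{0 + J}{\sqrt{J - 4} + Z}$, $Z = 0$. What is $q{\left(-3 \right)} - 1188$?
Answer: $-1188 + \frac{3 i \sqrt{7}}{7} \approx -1188.0 + 1.1339 i$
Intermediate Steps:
$q{\left(J \right)} = \frac{J}{\sqrt{-4 + J}}$ ($q{\left(J \right)} = \frac{0 + J}{\sqrt{J - 4} + 0} = \frac{J}{\sqrt{-4 + J} + 0} = \frac{J}{\sqrt{-4 + J}}$)
$q{\left(-3 \right)} - 1188 = - \frac{3}{\sqrt{-4 - 3}} - 1188 = - \frac{3}{i \sqrt{7}} - 1188 = - 3 \left(- \frac{i \sqrt{7}}{7}\right) - 1188 = \frac{3 i \sqrt{7}}{7} - 1188 = -1188 + \frac{3 i \sqrt{7}}{7}$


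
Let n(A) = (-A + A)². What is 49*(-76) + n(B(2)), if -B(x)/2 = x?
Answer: -3724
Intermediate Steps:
B(x) = -2*x
n(A) = 0 (n(A) = 0² = 0)
49*(-76) + n(B(2)) = 49*(-76) + 0 = -3724 + 0 = -3724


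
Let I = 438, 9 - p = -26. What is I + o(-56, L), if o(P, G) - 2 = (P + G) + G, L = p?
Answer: 454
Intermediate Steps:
p = 35 (p = 9 - 1*(-26) = 9 + 26 = 35)
L = 35
o(P, G) = 2 + P + 2*G (o(P, G) = 2 + ((P + G) + G) = 2 + ((G + P) + G) = 2 + (P + 2*G) = 2 + P + 2*G)
I + o(-56, L) = 438 + (2 - 56 + 2*35) = 438 + (2 - 56 + 70) = 438 + 16 = 454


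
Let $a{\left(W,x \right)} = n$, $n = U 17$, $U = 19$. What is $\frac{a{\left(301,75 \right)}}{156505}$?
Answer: $\frac{323}{156505} \approx 0.0020638$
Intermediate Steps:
$n = 323$ ($n = 19 \cdot 17 = 323$)
$a{\left(W,x \right)} = 323$
$\frac{a{\left(301,75 \right)}}{156505} = \frac{323}{156505}$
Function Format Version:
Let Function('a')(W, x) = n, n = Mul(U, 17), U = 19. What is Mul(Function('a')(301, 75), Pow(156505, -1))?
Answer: Rational(323, 156505) ≈ 0.0020638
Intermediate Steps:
n = 323 (n = Mul(19, 17) = 323)
Function('a')(W, x) = 323
Mul(Function('a')(301, 75), Pow(156505, -1)) = Mul(323, Pow(156505, -1)) = Mul(323, Rational(1, 156505)) = Rational(323, 156505)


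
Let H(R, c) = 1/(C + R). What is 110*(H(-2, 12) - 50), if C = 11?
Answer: -49390/9 ≈ -5487.8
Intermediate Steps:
H(R, c) = 1/(11 + R)
110*(H(-2, 12) - 50) = 110*(1/(11 - 2) - 50) = 110*(1/9 - 50) = 110*(⅑ - 50) = 110*(-449/9) = -49390/9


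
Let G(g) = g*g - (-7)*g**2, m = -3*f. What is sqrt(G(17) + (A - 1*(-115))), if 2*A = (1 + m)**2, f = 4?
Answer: 5*sqrt(398)/2 ≈ 49.875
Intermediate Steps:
m = -12 (m = -3*4 = -12)
A = 121/2 (A = (1 - 12)**2/2 = (1/2)*(-11)**2 = (1/2)*121 = 121/2 ≈ 60.500)
G(g) = 8*g**2 (G(g) = g**2 + 7*g**2 = 8*g**2)
sqrt(G(17) + (A - 1*(-115))) = sqrt(8*17**2 + (121/2 - 1*(-115))) = sqrt(8*289 + (121/2 + 115)) = sqrt(2312 + 351/2) = sqrt(4975/2) = 5*sqrt(398)/2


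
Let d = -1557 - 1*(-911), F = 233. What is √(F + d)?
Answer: I*√413 ≈ 20.322*I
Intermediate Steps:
d = -646 (d = -1557 + 911 = -646)
√(F + d) = √(233 - 646) = √(-413) = I*√413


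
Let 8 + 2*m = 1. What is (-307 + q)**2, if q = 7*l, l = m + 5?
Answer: 351649/4 ≈ 87912.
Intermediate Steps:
m = -7/2 (m = -4 + (1/2)*1 = -4 + 1/2 = -7/2 ≈ -3.5000)
l = 3/2 (l = -7/2 + 5 = 3/2 ≈ 1.5000)
q = 21/2 (q = 7*(3/2) = 21/2 ≈ 10.500)
(-307 + q)**2 = (-307 + 21/2)**2 = (-593/2)**2 = 351649/4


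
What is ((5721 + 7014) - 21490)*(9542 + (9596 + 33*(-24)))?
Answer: -160619230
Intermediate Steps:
((5721 + 7014) - 21490)*(9542 + (9596 + 33*(-24))) = (12735 - 21490)*(9542 + (9596 - 792)) = -8755*(9542 + 8804) = -8755*18346 = -160619230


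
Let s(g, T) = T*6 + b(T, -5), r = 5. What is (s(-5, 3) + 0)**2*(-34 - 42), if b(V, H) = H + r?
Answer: -24624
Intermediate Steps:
b(V, H) = 5 + H (b(V, H) = H + 5 = 5 + H)
s(g, T) = 6*T (s(g, T) = T*6 + (5 - 5) = 6*T + 0 = 6*T)
(s(-5, 3) + 0)**2*(-34 - 42) = (6*3 + 0)**2*(-34 - 42) = (18 + 0)**2*(-76) = 18**2*(-76) = 324*(-76) = -24624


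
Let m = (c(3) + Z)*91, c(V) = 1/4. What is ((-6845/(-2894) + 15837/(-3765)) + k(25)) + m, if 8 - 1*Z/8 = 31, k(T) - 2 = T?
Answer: -121279404247/7263940 ≈ -16696.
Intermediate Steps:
k(T) = 2 + T
Z = -184 (Z = 64 - 8*31 = 64 - 248 = -184)
c(V) = 1/4
m = -66885/4 (m = (1/4 - 184)*91 = -735/4*91 = -66885/4 ≈ -16721.)
((-6845/(-2894) + 15837/(-3765)) + k(25)) + m = ((-6845/(-2894) + 15837/(-3765)) + (2 + 25)) - 66885/4 = ((-6845*(-1/2894) + 15837*(-1/3765)) + 27) - 66885/4 = ((6845/2894 - 5279/1255) + 27) - 66885/4 = (-6686951/3631970 + 27) - 66885/4 = 91376239/3631970 - 66885/4 = -121279404247/7263940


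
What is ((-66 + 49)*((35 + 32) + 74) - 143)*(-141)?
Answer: 358140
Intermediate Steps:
((-66 + 49)*((35 + 32) + 74) - 143)*(-141) = (-17*(67 + 74) - 143)*(-141) = (-17*141 - 143)*(-141) = (-2397 - 143)*(-141) = -2540*(-141) = 358140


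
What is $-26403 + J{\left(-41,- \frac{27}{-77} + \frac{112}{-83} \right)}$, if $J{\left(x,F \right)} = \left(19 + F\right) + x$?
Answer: $- \frac{168888558}{6391} \approx -26426.0$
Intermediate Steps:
$J{\left(x,F \right)} = 19 + F + x$
$-26403 + J{\left(-41,- \frac{27}{-77} + \frac{112}{-83} \right)} = -26403 + \left(19 + \left(- \frac{27}{-77} + \frac{112}{-83}\right) - 41\right) = -26403 + \left(19 + \left(\left(-27\right) \left(- \frac{1}{77}\right) + 112 \left(- \frac{1}{83}\right)\right) - 41\right) = -26403 + \left(19 + \left(\frac{27}{77} - \frac{112}{83}\right) - 41\right) = -26403 - \frac{146985}{6391} = - \frac{168888558}{6391}$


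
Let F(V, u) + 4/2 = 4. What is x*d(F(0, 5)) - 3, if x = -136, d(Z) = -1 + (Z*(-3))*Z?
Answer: 1765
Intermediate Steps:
F(V, u) = 2 (F(V, u) = -2 + 4 = 2)
d(Z) = -1 - 3*Z² (d(Z) = -1 + (-3*Z)*Z = -1 - 3*Z²)
x*d(F(0, 5)) - 3 = -136*(-1 - 3*2²) - 3 = -136*(-1 - 3*4) - 3 = -136*(-1 - 12) - 3 = -136*(-13) - 3 = 1768 - 3 = 1765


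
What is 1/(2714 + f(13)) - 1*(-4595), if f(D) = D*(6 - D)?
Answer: 12052686/2623 ≈ 4595.0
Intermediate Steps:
1/(2714 + f(13)) - 1*(-4595) = 1/(2714 + 13*(6 - 1*13)) - 1*(-4595) = 1/(2714 + 13*(6 - 13)) + 4595 = 1/(2714 + 13*(-7)) + 4595 = 1/(2714 - 91) + 4595 = 1/2623 + 4595 = 12052686/2623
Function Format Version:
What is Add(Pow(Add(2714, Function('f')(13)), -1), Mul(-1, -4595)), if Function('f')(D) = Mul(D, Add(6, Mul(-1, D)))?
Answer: Rational(12052686, 2623) ≈ 4595.0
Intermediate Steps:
Add(Pow(Add(2714, Function('f')(13)), -1), Mul(-1, -4595)) = Add(Pow(Add(2714, Mul(13, Add(6, Mul(-1, 13)))), -1), Mul(-1, -4595)) = Add(Pow(Add(2714, Mul(13, Add(6, -13))), -1), 4595) = Add(Pow(Add(2714, Mul(13, -7)), -1), 4595) = Add(Pow(Add(2714, -91), -1), 4595) = Add(Pow(2623, -1), 4595) = Add(Rational(1, 2623), 4595) = Rational(12052686, 2623)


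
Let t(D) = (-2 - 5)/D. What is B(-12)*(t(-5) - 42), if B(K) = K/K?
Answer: -203/5 ≈ -40.600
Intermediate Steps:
t(D) = -7/D
B(K) = 1
B(-12)*(t(-5) - 42) = 1*(-7/(-5) - 42) = 1*(-7*(-1/5) - 42) = 1*(7/5 - 42) = 1*(-203/5) = -203/5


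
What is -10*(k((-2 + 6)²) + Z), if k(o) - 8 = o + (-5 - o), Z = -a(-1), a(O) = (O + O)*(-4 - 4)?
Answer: 130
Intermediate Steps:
a(O) = -16*O (a(O) = (2*O)*(-8) = -16*O)
Z = -16 (Z = -(-16)*(-1) = -1*16 = -16)
k(o) = 3 (k(o) = 8 + (o + (-5 - o)) = 8 - 5 = 3)
-10*(k((-2 + 6)²) + Z) = -10*(3 - 16) = -10*(-13) = 130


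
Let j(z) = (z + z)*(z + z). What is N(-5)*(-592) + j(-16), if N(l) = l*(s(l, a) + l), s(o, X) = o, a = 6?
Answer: -28576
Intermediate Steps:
j(z) = 4*z**2 (j(z) = (2*z)*(2*z) = 4*z**2)
N(l) = 2*l**2 (N(l) = l*(l + l) = l*(2*l) = 2*l**2)
N(-5)*(-592) + j(-16) = (2*(-5)**2)*(-592) + 4*(-16)**2 = (2*25)*(-592) + 4*256 = 50*(-592) + 1024 = -29600 + 1024 = -28576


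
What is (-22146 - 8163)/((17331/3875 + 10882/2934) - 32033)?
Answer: 172295299125/182049084173 ≈ 0.94642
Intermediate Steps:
(-22146 - 8163)/((17331/3875 + 10882/2934) - 32033) = -30309/((17331*(1/3875) + 10882*(1/2934)) - 32033) = -30309/((17331/3875 + 5441/1467) - 32033) = -30309/(46508452/5684625 - 32033) = -30309/(-182049084173/5684625) = -30309*(-5684625/182049084173) = 172295299125/182049084173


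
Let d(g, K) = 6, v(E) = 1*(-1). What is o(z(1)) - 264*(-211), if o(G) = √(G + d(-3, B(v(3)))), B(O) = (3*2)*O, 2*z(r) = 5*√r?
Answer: 55704 + √34/2 ≈ 55707.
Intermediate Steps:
z(r) = 5*√r/2 (z(r) = (5*√r)/2 = 5*√r/2)
v(E) = -1
B(O) = 6*O
o(G) = √(6 + G) (o(G) = √(G + 6) = √(6 + G))
o(z(1)) - 264*(-211) = √(6 + 5*√1/2) - 264*(-211) = √(6 + (5/2)*1) + 55704 = √(6 + 5/2) + 55704 = √(17/2) + 55704 = √34/2 + 55704 = 55704 + √34/2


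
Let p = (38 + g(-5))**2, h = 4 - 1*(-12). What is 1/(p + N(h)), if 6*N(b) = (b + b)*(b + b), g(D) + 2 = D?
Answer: 3/3395 ≈ 0.00088365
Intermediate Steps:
g(D) = -2 + D
h = 16 (h = 4 + 12 = 16)
p = 961 (p = (38 + (-2 - 5))**2 = (38 - 7)**2 = 31**2 = 961)
N(b) = 2*b**2/3 (N(b) = ((b + b)*(b + b))/6 = ((2*b)*(2*b))/6 = (4*b**2)/6 = 2*b**2/3)
1/(p + N(h)) = 1/(961 + (2/3)*16**2) = 1/(961 + (2/3)*256) = 1/(961 + 512/3) = 1/(3395/3) = 3/3395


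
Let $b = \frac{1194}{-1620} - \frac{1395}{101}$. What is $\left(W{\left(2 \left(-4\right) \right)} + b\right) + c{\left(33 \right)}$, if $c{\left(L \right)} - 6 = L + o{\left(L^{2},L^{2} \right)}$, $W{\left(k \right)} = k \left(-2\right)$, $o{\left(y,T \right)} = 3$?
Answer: $\frac{1184911}{27270} \approx 43.451$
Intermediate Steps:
$b = - \frac{396749}{27270}$ ($b = 1194 \left(- \frac{1}{1620}\right) - \frac{1395}{101} = - \frac{199}{270} - \frac{1395}{101} = - \frac{396749}{27270} \approx -14.549$)
$W{\left(k \right)} = - 2 k$
$c{\left(L \right)} = 9 + L$ ($c{\left(L \right)} = 6 + \left(L + 3\right) = 6 + \left(3 + L\right) = 9 + L$)
$\left(W{\left(2 \left(-4\right) \right)} + b\right) + c{\left(33 \right)} = \left(- 2 \cdot 2 \left(-4\right) - \frac{396749}{27270}\right) + \left(9 + 33\right) = \left(\left(-2\right) \left(-8\right) - \frac{396749}{27270}\right) + 42 = \left(16 - \frac{396749}{27270}\right) + 42 = \frac{39571}{27270} + 42 = \frac{1184911}{27270}$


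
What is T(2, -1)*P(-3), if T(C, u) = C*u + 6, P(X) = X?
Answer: -12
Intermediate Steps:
T(C, u) = 6 + C*u
T(2, -1)*P(-3) = (6 + 2*(-1))*(-3) = (6 - 2)*(-3) = 4*(-3) = -12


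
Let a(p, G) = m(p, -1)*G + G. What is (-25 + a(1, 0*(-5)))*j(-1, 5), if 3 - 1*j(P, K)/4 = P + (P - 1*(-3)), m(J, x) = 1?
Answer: -200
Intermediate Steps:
a(p, G) = 2*G (a(p, G) = 1*G + G = G + G = 2*G)
j(P, K) = -8*P (j(P, K) = 12 - 4*(P + (P - 1*(-3))) = 12 - 4*(P + (P + 3)) = 12 - 4*(P + (3 + P)) = 12 - 4*(3 + 2*P) = 12 + (-12 - 8*P) = -8*P)
(-25 + a(1, 0*(-5)))*j(-1, 5) = (-25 + 2*(0*(-5)))*(-8*(-1)) = (-25 + 2*0)*8 = (-25 + 0)*8 = -25*8 = -200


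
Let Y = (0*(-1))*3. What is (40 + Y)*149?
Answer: 5960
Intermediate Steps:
Y = 0 (Y = 0*3 = 0)
(40 + Y)*149 = (40 + 0)*149 = 40*149 = 5960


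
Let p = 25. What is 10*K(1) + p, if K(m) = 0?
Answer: 25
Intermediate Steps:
10*K(1) + p = 10*0 + 25 = 0 + 25 = 25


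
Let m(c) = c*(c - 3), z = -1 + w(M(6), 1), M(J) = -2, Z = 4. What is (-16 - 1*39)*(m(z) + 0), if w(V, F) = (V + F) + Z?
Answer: 110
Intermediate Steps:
w(V, F) = 4 + F + V (w(V, F) = (V + F) + 4 = (F + V) + 4 = 4 + F + V)
z = 2 (z = -1 + (4 + 1 - 2) = -1 + 3 = 2)
m(c) = c*(-3 + c)
(-16 - 1*39)*(m(z) + 0) = (-16 - 1*39)*(2*(-3 + 2) + 0) = (-16 - 39)*(2*(-1) + 0) = -55*(-2 + 0) = -55*(-2) = 110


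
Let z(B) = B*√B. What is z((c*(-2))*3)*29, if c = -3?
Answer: 1566*√2 ≈ 2214.7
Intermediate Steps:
z(B) = B^(3/2)
z((c*(-2))*3)*29 = (-3*(-2)*3)^(3/2)*29 = (6*3)^(3/2)*29 = 18^(3/2)*29 = (54*√2)*29 = 1566*√2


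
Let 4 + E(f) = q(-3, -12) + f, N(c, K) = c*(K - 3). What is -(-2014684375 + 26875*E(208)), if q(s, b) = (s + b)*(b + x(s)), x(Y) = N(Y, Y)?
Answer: 2011620625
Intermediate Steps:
N(c, K) = c*(-3 + K)
x(Y) = Y*(-3 + Y)
q(s, b) = (b + s)*(b + s*(-3 + s)) (q(s, b) = (s + b)*(b + s*(-3 + s)) = (b + s)*(b + s*(-3 + s)))
E(f) = -94 + f (E(f) = -4 + (((-12)² - 12*(-3) + (-3)²*(-3 - 3) - 12*(-3)*(-3 - 3)) + f) = -4 + ((144 + 36 + 9*(-6) - 12*(-3)*(-6)) + f) = -4 + ((144 + 36 - 54 - 216) + f) = -4 + (-90 + f) = -94 + f)
-(-2014684375 + 26875*E(208)) = -26875/(1/((-94 + 208) - 74965)) = -26875/(1/(114 - 74965)) = -26875/(1/(-74851)) = -26875/(-1/74851) = -26875*(-74851) = 2011620625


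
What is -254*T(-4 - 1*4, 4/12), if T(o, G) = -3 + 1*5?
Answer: -508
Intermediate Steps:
T(o, G) = 2 (T(o, G) = -3 + 5 = 2)
-254*T(-4 - 1*4, 4/12) = -254*2 = -508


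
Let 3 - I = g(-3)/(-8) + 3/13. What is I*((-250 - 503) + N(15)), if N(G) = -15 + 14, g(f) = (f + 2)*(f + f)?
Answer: -5307/2 ≈ -2653.5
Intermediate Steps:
g(f) = 2*f*(2 + f) (g(f) = (2 + f)*(2*f) = 2*f*(2 + f))
N(G) = -1
I = 183/52 (I = 3 - ((2*(-3)*(2 - 3))/(-8) + 3/13) = 3 - ((2*(-3)*(-1))*(-⅛) + 3*(1/13)) = 3 - (6*(-⅛) + 3/13) = 3 - (-¾ + 3/13) = 3 - 1*(-27/52) = 3 + 27/52 = 183/52 ≈ 3.5192)
I*((-250 - 503) + N(15)) = 183*((-250 - 503) - 1)/52 = 183*(-753 - 1)/52 = (183/52)*(-754) = -5307/2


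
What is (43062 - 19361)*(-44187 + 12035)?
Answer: -762034552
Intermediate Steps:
(43062 - 19361)*(-44187 + 12035) = 23701*(-32152) = -762034552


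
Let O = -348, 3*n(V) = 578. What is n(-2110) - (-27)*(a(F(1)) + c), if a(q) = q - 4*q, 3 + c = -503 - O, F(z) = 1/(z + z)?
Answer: -24683/6 ≈ -4113.8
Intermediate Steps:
n(V) = 578/3 (n(V) = (⅓)*578 = 578/3)
F(z) = 1/(2*z)
c = -158 (c = -3 + (-503 - 1*(-348)) = -3 + (-503 + 348) = -3 - 155 = -158)
a(q) = -3*q
n(-2110) - (-27)*(a(F(1)) + c) = 578/3 - (-27)*(-3/(2*1) - 158) = 578/3 - (-27)*(-3/2 - 158) = 578/3 - (-27)*(-319)/2 = 578/3 - 1*8613/2 = 578/3 - 8613/2 = -24683/6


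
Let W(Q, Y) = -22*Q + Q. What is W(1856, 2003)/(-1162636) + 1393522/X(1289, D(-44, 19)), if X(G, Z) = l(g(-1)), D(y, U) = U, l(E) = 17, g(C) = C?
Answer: 405039876646/4941203 ≈ 81972.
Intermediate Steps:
W(Q, Y) = -21*Q
X(G, Z) = 17
W(1856, 2003)/(-1162636) + 1393522/X(1289, D(-44, 19)) = -21*1856/(-1162636) + 1393522/17 = -38976*(-1/1162636) + 1393522*(1/17) = 9744/290659 + 1393522/17 = 405039876646/4941203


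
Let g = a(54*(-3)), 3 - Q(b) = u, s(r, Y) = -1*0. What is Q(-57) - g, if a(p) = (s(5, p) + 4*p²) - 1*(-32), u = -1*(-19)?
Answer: -105024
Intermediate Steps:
s(r, Y) = 0
u = 19
Q(b) = -16 (Q(b) = 3 - 1*19 = 3 - 19 = -16)
a(p) = 32 + 4*p² (a(p) = (0 + 4*p²) - 1*(-32) = 4*p² + 32 = 32 + 4*p²)
g = 105008 (g = 32 + 4*(54*(-3))² = 32 + 4*(-162)² = 32 + 4*26244 = 32 + 104976 = 105008)
Q(-57) - g = -16 - 1*105008 = -16 - 105008 = -105024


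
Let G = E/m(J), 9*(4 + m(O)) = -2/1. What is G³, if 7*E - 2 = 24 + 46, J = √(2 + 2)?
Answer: -34012224/2352637 ≈ -14.457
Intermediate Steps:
J = 2 (J = √4 = 2)
m(O) = -38/9 (m(O) = -4 + (-2/1)/9 = -4 + (-2*1)/9 = -4 + (⅑)*(-2) = -4 - 2/9 = -38/9)
E = 72/7 (E = 2/7 + (24 + 46)/7 = 2/7 + (⅐)*70 = 2/7 + 10 = 72/7 ≈ 10.286)
G = -324/133 (G = 72/(7*(-38/9)) = (72/7)*(-9/38) = -324/133 ≈ -2.4361)
G³ = (-324/133)³ = -34012224/2352637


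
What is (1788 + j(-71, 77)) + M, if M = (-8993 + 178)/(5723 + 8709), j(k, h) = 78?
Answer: 656617/352 ≈ 1865.4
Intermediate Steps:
M = -215/352 (M = -8815/14432 = -8815*1/14432 = -215/352 ≈ -0.61080)
(1788 + j(-71, 77)) + M = (1788 + 78) - 215/352 = 1866 - 215/352 = 656617/352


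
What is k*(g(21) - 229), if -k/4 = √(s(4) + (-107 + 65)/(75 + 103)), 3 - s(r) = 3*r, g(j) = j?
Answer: 832*I*√73158/89 ≈ 2528.5*I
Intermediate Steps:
s(r) = 3 - 3*r
k = -4*I*√73158/89 (k = -4*√((3 - 3*4) + (-107 + 65)/(75 + 103)) = -4*√((3 - 12) - 42/178) = -4*√(-9 - 42*1/178) = -4*√(-9 - 21/89) = -4*I*√73158/89 ≈ -12.156*I)
k*(g(21) - 229) = (-4*I*√73158/89)*(21 - 229) = -4*I*√73158/89*(-208) = 832*I*√73158/89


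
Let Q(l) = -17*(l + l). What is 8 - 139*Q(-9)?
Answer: -42526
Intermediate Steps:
Q(l) = -34*l
8 - 139*Q(-9) = 8 - (-4726)*(-9) = 8 - 139*306 = 8 - 42534 = -42526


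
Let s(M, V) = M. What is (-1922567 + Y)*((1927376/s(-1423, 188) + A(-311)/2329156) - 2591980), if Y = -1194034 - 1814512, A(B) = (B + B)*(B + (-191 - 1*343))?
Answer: 21192243102799434315419/1657194494 ≈ 1.2788e+13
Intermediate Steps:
A(B) = 2*B*(-534 + B) (A(B) = (2*B)*(B + (-191 - 343)) = (2*B)*(B - 534) = (2*B)*(-534 + B) = 2*B*(-534 + B))
Y = -3008546
(-1922567 + Y)*((1927376/s(-1423, 188) + A(-311)/2329156) - 2591980) = (-1922567 - 3008546)*((1927376/(-1423) + (2*(-311)*(-534 - 311))/2329156) - 2591980) = -4931113*((1927376*(-1/1423) + (2*(-311)*(-845))*(1/2329156)) - 2591980) = -4931113*((-1927376/1423 + 525590*(1/2329156)) - 2591980) = -4931113*((-1927376/1423 + 262795/1164578) - 2591980) = -4931113*(-2244205730043/1657194494 - 2591980) = -4931113*(-4297659190288163/1657194494) = 21192243102799434315419/1657194494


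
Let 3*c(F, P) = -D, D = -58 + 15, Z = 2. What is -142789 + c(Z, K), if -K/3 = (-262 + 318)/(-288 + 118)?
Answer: -428324/3 ≈ -1.4277e+5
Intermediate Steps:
K = 84/85 (K = -3*(-262 + 318)/(-288 + 118) = -168/(-170) = -168*(-1)/170 = -3*(-28/85) = 84/85 ≈ 0.98824)
D = -43
c(F, P) = 43/3 (c(F, P) = (-1*(-43))/3 = (⅓)*43 = 43/3)
-142789 + c(Z, K) = -142789 + 43/3 = -428324/3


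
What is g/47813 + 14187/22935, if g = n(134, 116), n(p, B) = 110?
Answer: 226948627/365530385 ≈ 0.62087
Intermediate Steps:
g = 110
g/47813 + 14187/22935 = 110/47813 + 14187/22935 = 110*(1/47813) + 14187*(1/22935) = 110/47813 + 4729/7645 = 226948627/365530385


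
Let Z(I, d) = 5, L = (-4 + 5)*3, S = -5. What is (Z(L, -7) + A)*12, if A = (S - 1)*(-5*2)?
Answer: 780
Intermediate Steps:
L = 3 (L = 1*3 = 3)
A = 60 (A = (-5 - 1)*(-5*2) = -6*(-10) = 60)
(Z(L, -7) + A)*12 = (5 + 60)*12 = 65*12 = 780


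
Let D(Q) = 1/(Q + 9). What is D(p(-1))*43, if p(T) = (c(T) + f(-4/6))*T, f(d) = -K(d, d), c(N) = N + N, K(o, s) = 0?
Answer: 43/11 ≈ 3.9091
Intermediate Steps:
c(N) = 2*N
f(d) = 0 (f(d) = -1*0 = 0)
p(T) = 2*T**2 (p(T) = (2*T + 0)*T = (2*T)*T = 2*T**2)
D(Q) = 1/(9 + Q)
D(p(-1))*43 = 43/(9 + 2*(-1)**2) = 43/(9 + 2*1) = 43/(9 + 2) = 43/11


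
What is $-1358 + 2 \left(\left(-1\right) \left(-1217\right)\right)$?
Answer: $1076$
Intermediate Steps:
$-1358 + 2 \left(\left(-1\right) \left(-1217\right)\right) = -1358 + 2 \cdot 1217 = -1358 + 2434 = 1076$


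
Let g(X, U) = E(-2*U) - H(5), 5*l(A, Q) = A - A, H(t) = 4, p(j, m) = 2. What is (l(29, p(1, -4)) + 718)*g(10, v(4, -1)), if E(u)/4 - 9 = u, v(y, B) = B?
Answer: 28720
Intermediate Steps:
l(A, Q) = 0 (l(A, Q) = (A - A)/5 = (⅕)*0 = 0)
E(u) = 36 + 4*u
g(X, U) = 32 - 8*U (g(X, U) = (36 + 4*(-2*U)) - 1*4 = (36 - 8*U) - 4 = 32 - 8*U)
(l(29, p(1, -4)) + 718)*g(10, v(4, -1)) = (0 + 718)*(32 - 8*(-1)) = 718*(32 + 8) = 718*40 = 28720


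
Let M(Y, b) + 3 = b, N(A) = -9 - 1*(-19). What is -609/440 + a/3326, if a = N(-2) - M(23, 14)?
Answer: -1012987/731720 ≈ -1.3844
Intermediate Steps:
N(A) = 10 (N(A) = -9 + 19 = 10)
M(Y, b) = -3 + b
a = -1 (a = 10 - (-3 + 14) = 10 - 1*11 = 10 - 11 = -1)
-609/440 + a/3326 = -609/440 - 1/3326 = -1012987/731720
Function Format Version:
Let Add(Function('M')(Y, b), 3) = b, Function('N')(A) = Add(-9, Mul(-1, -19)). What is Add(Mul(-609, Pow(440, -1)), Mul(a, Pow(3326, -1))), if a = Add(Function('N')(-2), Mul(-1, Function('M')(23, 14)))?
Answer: Rational(-1012987, 731720) ≈ -1.3844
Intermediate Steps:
Function('N')(A) = 10 (Function('N')(A) = Add(-9, 19) = 10)
Function('M')(Y, b) = Add(-3, b)
a = -1 (a = Add(10, Mul(-1, Add(-3, 14))) = Add(10, Mul(-1, 11)) = Add(10, -11) = -1)
Add(Mul(-609, Pow(440, -1)), Mul(a, Pow(3326, -1))) = Add(Mul(-609, Pow(440, -1)), Mul(-1, Pow(3326, -1))) = Add(Mul(-609, Rational(1, 440)), Mul(-1, Rational(1, 3326))) = Add(Rational(-609, 440), Rational(-1, 3326)) = Rational(-1012987, 731720)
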